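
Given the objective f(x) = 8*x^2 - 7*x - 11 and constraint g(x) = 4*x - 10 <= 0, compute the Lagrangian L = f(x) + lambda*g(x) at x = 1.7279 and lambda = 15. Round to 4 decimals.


Step 1: Evaluate f(x).
f(1.7279) = 8*1.7279^2 - 7*1.7279 - 11 = 0.7898
Step 2: Evaluate g(x).
g(1.7279) = 4*1.7279 - 10 = -3.0884
Step 3: Compute Lagrangian.
L = 0.7898 + 15*-3.0884 = -45.5362


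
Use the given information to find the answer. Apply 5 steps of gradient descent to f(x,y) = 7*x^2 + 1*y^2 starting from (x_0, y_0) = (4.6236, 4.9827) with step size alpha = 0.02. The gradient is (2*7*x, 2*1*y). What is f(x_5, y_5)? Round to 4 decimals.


Gradient descent on f(x,y) = 7*x^2 + 1*y^2.
Starting point: (4.6236, 4.9827), alpha = 0.02
Step 1: grad_x = 2*7*4.6236 = 64.7304, grad_y = 2*1*4.9827 = 9.9654
  x_1 = 4.6236 - 0.02*64.7304 = 3.329
  y_1 = 4.9827 - 0.02*9.9654 = 4.7834
Step 2: grad_x = 2*7*3.329 = 46.6059, grad_y = 2*1*4.7834 = 9.5668
  x_2 = 3.329 - 0.02*46.6059 = 2.3969
  y_2 = 4.7834 - 0.02*9.5668 = 4.5921
Step 3: grad_x = 2*7*2.3969 = 33.5562, grad_y = 2*1*4.5921 = 9.1841
  x_3 = 2.3969 - 0.02*33.5562 = 1.7257
  y_3 = 4.5921 - 0.02*9.1841 = 4.4084
Step 4: grad_x = 2*7*1.7257 = 24.1605, grad_y = 2*1*4.4084 = 8.8167
  x_4 = 1.7257 - 0.02*24.1605 = 1.2425
  y_4 = 4.4084 - 0.02*8.8167 = 4.232
Step 5: grad_x = 2*7*1.2425 = 17.3956, grad_y = 2*1*4.232 = 8.4641
  x_5 = 1.2425 - 0.02*17.3956 = 0.8946
  y_5 = 4.232 - 0.02*8.4641 = 4.0628
f(0.8946, 4.0628) = 7*0.8946^2 + 1*4.0628^2 = 22.1085


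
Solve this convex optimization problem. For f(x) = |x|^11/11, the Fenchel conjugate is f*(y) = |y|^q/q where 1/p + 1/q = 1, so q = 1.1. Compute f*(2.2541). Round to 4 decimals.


The conjugate exponent q satisfies 1/p + 1/q = 1.
p = 11, so q = 11/(11 - 1) = 1.1
|y|^q = 2.2541^1.1 = 2.445
f*(2.2541) = 2.445 / 1.1 = 2.2227


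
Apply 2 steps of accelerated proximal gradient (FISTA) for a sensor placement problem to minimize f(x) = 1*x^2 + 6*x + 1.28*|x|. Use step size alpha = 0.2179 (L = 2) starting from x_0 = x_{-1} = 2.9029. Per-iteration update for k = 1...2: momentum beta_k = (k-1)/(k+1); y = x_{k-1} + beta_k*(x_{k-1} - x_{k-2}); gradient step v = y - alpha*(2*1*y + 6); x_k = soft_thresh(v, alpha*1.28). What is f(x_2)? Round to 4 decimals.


FISTA on f(x) = 1*x^2 + 6*x + 1.28*|x|
L = 2, alpha = 0.2179
Iteration 1: beta = 0.0, y = 2.9029 + 0.0*(2.9029 - 2.9029) = 2.9029
  grad(y) = 11.8058, v = y - alpha*grad = 0.3304
  prox(v) = soft_thresh(0.3304, 0.2789) = 0.0515
Iteration 2: beta = 0.3333, y = 0.0515 + 0.3333*(0.0515 - 2.9029) = -0.899
  grad(y) = 4.2021, v = y - alpha*grad = -1.8146
  prox(v) = soft_thresh(-1.8146, 0.2789) = -1.5357
f(x_2) = 1*(-1.5357)^2 + 6*(-1.5357) + 1.28*|-1.5357| = -4.8901


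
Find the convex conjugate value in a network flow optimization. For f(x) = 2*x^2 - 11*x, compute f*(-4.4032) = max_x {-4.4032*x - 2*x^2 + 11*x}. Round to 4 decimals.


f*(y) = sup_x {y*x - a*x^2 - b*x} = sup_x {(y-b)*x - a*x^2}
FOC: (y - b) - 2a*x = 0 => x* = (y - b)/(2a)
x* = (-4.4032 + 11)/(2*2) = 1.6492
f*(-4.4032) = (y-b)^2/(4a) = (-4.4032 + 11)^2/(4*2)
= 43.5178/8 = 5.4397


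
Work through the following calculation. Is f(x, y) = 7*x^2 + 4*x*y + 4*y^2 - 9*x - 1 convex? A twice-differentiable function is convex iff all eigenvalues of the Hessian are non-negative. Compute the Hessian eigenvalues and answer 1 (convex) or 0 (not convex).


The Hessian of f(x,y) = 7*x^2 + 4*x*y + 4*y^2 - 9*x - 1 is:
H = [[14, 4], [4, 8]]
Trace = 14 + 8 = 22
Determinant = 14*8 - (4)^2 = 96
Discriminant = (22)^2 - 4*96 = 100.0
Eigenvalues: lambda_1 = 6.0, lambda_2 = 16.0
The function is convex.

1


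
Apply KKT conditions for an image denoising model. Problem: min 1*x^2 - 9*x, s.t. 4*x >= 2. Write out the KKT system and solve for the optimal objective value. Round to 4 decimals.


Step 1: Try lambda = 0 (constraint inactive).
Stationarity: 2*1*x - 9 = 0
x* = 9/(2*1) = 4.5
Check constraint: 4*4.5 = 18.0 >= 2 -- satisfied.
Step 2: Compute optimal value.
f(x*) = 1*4.5^2 - 9*4.5 = -20.25


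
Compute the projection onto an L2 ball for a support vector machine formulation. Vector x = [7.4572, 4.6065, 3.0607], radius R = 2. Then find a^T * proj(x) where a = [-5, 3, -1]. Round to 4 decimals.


Step 1: Compute ||x|| (intermediates to 6 decimals).
||x|| = sqrt(7.4572^2 + 4.6065^2 + 3.0607^2) = 9.284264
Step 2: Project.
Since ||x|| > R, scale = R/||x|| = 2/9.284264 = 0.215418, proj(x) = scale * x
proj(x) = [1.606415, 0.992323, 0.65933]
Step 3: Dot product.
a^T * proj(x) = -5*1.606415 + 3*0.992323 - 1*0.65933 = -5.7144


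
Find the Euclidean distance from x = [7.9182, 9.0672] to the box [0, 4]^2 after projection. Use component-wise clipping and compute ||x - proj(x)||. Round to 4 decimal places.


Project each component onto [0, 4].
clip(7.9182) = 4.0, clip(9.0672) = 4.0
Projection = [4.0, 4.0]
Squared diffs: [15.3523, 25.6765]
Distance = sqrt(41.0288) = 6.4054


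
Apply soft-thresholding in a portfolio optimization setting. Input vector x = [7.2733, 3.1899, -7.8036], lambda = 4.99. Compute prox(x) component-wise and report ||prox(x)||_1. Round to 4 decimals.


Soft-thresholding with lambda = 4.99:
prox(7.2733) = sign(7.2733)*max(|7.2733| - 4.99, 0) = 2.2833
prox(3.1899) = sign(3.1899)*max(|3.1899| - 4.99, 0) = 0.0
prox(-7.8036) = sign(-7.8036)*max(|-7.8036| - 4.99, 0) = -2.8136
prox(x) = [2.2833, 0.0, -2.8136]
||prox(x)||_1 = 2.2833 + 0.0 + 2.8136 = 5.0969


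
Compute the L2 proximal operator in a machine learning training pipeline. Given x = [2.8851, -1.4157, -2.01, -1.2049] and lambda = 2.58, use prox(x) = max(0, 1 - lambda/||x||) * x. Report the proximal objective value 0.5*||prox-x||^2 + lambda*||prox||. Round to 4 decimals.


Step 1: Compute ||x||.
||x|| = 3.9774
Step 2: Compute scaling factor.
scale = max(0, 1 - 2.58/3.9774) = 0.3513
Step 3: prox(x) = [1.0136, -0.4974, -0.7062, -0.4233]
||prox(x)|| = 1.3974
Step 4: Proximal objective.
0.5*||prox-x||^2 = 3.3282
lambda*||prox|| = 3.6053
Total = 6.9336


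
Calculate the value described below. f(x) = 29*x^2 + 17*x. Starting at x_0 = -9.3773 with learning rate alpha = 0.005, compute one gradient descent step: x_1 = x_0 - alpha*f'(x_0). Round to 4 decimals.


We compute the gradient at x_0 and apply the update.
f'(x) = 58*x + 17
f'(-9.3773) = 58*-9.3773 + 17 = -526.8834
x_1 = -9.3773 - 0.005*-526.8834 = -6.7429


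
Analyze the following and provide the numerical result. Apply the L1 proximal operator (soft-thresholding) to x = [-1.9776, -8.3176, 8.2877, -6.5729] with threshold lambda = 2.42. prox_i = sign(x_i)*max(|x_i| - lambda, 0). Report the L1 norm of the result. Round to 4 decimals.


Soft-thresholding with lambda = 2.42:
prox(-1.9776) = sign(-1.9776)*max(|-1.9776| - 2.42, 0) = 0.0
prox(-8.3176) = sign(-8.3176)*max(|-8.3176| - 2.42, 0) = -5.8976
prox(8.2877) = sign(8.2877)*max(|8.2877| - 2.42, 0) = 5.8677
prox(-6.5729) = sign(-6.5729)*max(|-6.5729| - 2.42, 0) = -4.1529
prox(x) = [0.0, -5.8976, 5.8677, -4.1529]
||prox(x)||_1 = 0.0 + 5.8976 + 5.8677 + 4.1529 = 15.9182


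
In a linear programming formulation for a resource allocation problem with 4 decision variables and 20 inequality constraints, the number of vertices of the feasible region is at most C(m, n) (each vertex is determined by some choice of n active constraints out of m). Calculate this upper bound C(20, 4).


Each vertex corresponds to some choice of n active constraints out of m, so the number of vertices is at most C(m, n) = m! / (n!(m-n)!).
m = 20, n = 4
Numerator: 20 * 19 * 18 * 17
Denominator: 4! = 24
C(20, 4) = 4845


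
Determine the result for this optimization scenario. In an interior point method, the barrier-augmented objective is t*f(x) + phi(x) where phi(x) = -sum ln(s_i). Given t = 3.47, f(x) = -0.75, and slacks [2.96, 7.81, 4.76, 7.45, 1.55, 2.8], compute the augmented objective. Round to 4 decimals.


Step 1: Compute log-barrier.
ln values: [1.0852, 2.0554, 1.5602, 2.0082, 0.4383, 1.0296]
phi = -(1.0852 + 2.0554 + 1.5602 + 2.0082 + 0.4383 + 1.0296) = -8.1769
Step 2: Compute augmented objective.
t*f(x) = 3.47*-0.75 = -2.6025
Total = -2.6025 - 8.1769 = -10.7794


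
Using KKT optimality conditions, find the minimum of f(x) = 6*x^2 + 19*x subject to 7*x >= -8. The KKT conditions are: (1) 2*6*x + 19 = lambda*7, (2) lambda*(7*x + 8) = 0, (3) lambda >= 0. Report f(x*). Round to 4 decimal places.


Step 1: Try lambda = 0 (constraint inactive).
x_unc = -19/(2*6) = -1.5833
Check: 7*-1.5833 = -11.0831 < -8 -- violated!
Step 2: Constraint must be active: 7*x = -8
x* = -8/7 = -1.1429 (rounded; the exact value -8/7 is used below)
lambda = (2*6*(-8/7) + 19)/7 = 0.7551
Step 3: Compute optimal value.
f(x*) = 6*(-8/7)^2 + 19*(-8/7) = -13.8776


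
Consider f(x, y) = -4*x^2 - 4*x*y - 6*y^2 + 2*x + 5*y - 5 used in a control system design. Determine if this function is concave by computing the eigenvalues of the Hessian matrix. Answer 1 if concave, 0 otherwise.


The Hessian of f(x,y) = -4*x^2 - 4*x*y - 6*y^2 + 2*x + 5*y - 5 is:
H = [[-8, -4], [-4, -12]]
Trace = -8 - 12 = -20
Determinant = -8*-12 - (-4)^2 = 80
Discriminant = (-20)^2 - 4*80 = 80.0
Eigenvalues: lambda_1 = -14.4721, lambda_2 = -5.5279
The function is concave.

1


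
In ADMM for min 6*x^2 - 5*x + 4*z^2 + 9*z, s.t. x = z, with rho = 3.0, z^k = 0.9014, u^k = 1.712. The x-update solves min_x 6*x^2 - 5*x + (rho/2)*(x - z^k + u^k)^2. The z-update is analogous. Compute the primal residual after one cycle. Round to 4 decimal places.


ADMM iteration with rho = 3.0, z^k = 0.9014, u^k = 1.712
Step 1: x-update.
Minimize 6*x^2 - 5*x + (3.0/2)*(x - 0.9014 + 1.712)^2
FOC: (2*6 + 3.0)*x = 5 + 3.0*(0.9014 - 1.712)
x^{k+1} = 0.1712
Step 2: z-update.
Minimize 4*z^2 + 9*z + (3.0/2)*(0.1712 - z + 1.712)^2
FOC: (2*4 + 3.0)*z = -9 + 3.0*(0.1712 + 1.712)
z^{k+1} = -0.3046
Step 3: u-update.
u^{k+1} = 1.712 + 0.1712 + 0.3046 = 2.1878
Step 4: Primal residual = |0.1712 + 0.3046| = 0.4758


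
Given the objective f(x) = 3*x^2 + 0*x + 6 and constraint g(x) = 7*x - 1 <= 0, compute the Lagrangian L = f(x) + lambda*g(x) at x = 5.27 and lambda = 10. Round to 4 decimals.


Step 1: Evaluate f(x).
f(5.27) = 3*5.27^2 + 0*5.27 + 6 = 89.3187
Step 2: Evaluate g(x).
g(5.27) = 7*5.27 - 1 = 35.89
Step 3: Compute Lagrangian.
L = 89.3187 + 10*35.89 = 448.2187


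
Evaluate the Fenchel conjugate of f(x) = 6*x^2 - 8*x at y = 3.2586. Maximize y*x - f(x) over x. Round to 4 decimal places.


f*(y) = sup_x {y*x - a*x^2 - b*x} = sup_x {(y-b)*x - a*x^2}
FOC: (y - b) - 2a*x = 0 => x* = (y - b)/(2a)
x* = (3.2586 + 8)/(2*6) = 0.9382
f*(3.2586) = (y-b)^2/(4a) = (3.2586 + 8)^2/(4*6)
= 126.7561/24 = 5.2815


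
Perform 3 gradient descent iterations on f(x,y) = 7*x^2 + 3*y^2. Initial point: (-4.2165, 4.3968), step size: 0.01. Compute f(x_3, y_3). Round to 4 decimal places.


Gradient descent on f(x,y) = 7*x^2 + 3*y^2.
Starting point: (-4.2165, 4.3968), alpha = 0.01
Step 1: grad_x = 2*7*-4.2165 = -59.031, grad_y = 2*3*4.3968 = 26.3808
  x_1 = -4.2165 - 0.01*-59.031 = -3.6262
  y_1 = 4.3968 - 0.01*26.3808 = 4.133
Step 2: grad_x = 2*7*-3.6262 = -50.7667, grad_y = 2*3*4.133 = 24.798
  x_2 = -3.6262 - 0.01*-50.7667 = -3.1185
  y_2 = 4.133 - 0.01*24.798 = 3.885
Step 3: grad_x = 2*7*-3.1185 = -43.6593, grad_y = 2*3*3.885 = 23.3101
  x_3 = -3.1185 - 0.01*-43.6593 = -2.6819
  y_3 = 3.885 - 0.01*23.3101 = 3.6519
f(-2.6819, 3.6519) = 7*(-2.6819)^2 + 3*3.6519^2 = 90.3586


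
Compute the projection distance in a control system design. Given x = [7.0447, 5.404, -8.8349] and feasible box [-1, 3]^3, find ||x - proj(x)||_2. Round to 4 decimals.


Project each component onto [-1, 3].
clip(7.0447) = 3.0, clip(5.404) = 3.0, clip(-8.8349) = -1.0
Projection = [3.0, 3.0, -1.0]
Squared diffs: [16.3596, 5.7792, 61.3857]
Distance = sqrt(83.5245) = 9.1392


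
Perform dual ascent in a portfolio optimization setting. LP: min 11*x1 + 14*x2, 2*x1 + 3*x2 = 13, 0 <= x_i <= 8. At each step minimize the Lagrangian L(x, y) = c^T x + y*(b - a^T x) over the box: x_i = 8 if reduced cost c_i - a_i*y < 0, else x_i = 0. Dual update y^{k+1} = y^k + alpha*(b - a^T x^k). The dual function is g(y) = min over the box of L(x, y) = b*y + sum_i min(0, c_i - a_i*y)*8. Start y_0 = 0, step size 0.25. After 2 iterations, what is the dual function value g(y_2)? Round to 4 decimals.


Dual ascent for LP: min 11*x1 + 14*x2, 2*x1 + 3*x2 = 13, 0 <= x_i <= 8
Step 1: y^k = 0.0, reduced costs: (11.0, 14.0)
  x^k = (0.0, 0.0), subgradient = b - a^T x = 13.0
  y^{k+1} = 0.0 + 0.25*13.0 = 3.25
Step 2: y^k = 3.25, reduced costs: (4.5, 4.25)
  x^k = (0.0, 0.0), subgradient = b - a^T x = 13.0
  y^{k+1} = 3.25 + 0.25*13.0 = 6.5
Dual objective at y_2 = 6.5: reduced costs (-2.0, -5.5), box minimizer x = (8.0, 8.0)
g(y_2) = b*y + (c1 - a1*y)*x1 + (c2 - a2*y)*x2 = 13*6.5 + (-2.0)*8.0 + (-5.5)*8.0 = 84.5 - 16.0 - 44.0 = 24.5


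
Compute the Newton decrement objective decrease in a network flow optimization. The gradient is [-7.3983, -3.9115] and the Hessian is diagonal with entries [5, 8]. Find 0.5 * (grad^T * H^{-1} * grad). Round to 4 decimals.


Step 1: H is diagonal, so H^(-1) * g = [-1.4797, -0.4889].
Step 2: g^T H^(-1) g = sum_i g_i^2 / H_ii
  = (-7.3983)^2/5 + (-3.9115)^2/8
  = 10.947 + 1.9125 = 12.8594
Step 3: Objective decrease = 0.5 * g^T H^(-1) g = 6.4297


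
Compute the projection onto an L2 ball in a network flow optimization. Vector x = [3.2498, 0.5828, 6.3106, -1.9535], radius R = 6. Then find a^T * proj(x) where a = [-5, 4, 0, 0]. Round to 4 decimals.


Step 1: Compute ||x|| (intermediates to 6 decimals).
||x|| = sqrt(3.2498^2 + 0.5828^2 + 6.3106^2 + (-1.9535)^2) = 7.385167
Step 2: Project.
Since ||x|| > R, scale = R/||x|| = 6/7.385167 = 0.812439, proj(x) = scale * x
proj(x) = [2.640264, 0.473489, 5.126978, -1.5871]
Step 3: Dot product.
a^T * proj(x) = -5*2.640264 + 4*0.473489 + 0*5.126978 + 0*(-1.5871) = -11.3074


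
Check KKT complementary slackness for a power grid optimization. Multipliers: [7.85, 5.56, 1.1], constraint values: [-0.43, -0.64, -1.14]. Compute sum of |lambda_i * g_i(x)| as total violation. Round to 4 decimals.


KKT complementary slackness check:
lambda_1 * g_1 = 7.85 * -0.43 = -3.3755
lambda_2 * g_2 = 5.56 * -0.64 = -3.5584
lambda_3 * g_3 = 1.1 * -1.14 = -1.254
Total violation = 3.3755 + 3.5584 + 1.254 = 8.1879


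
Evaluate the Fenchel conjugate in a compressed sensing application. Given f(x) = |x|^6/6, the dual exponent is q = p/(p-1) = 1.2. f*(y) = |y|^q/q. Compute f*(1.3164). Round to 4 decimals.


The conjugate exponent q satisfies 1/p + 1/q = 1.
p = 6, so q = 6/(6 - 1) = 1.2
|y|^q = 1.3164^1.2 = 1.3908
f*(1.3164) = 1.3908 / 1.2 = 1.159


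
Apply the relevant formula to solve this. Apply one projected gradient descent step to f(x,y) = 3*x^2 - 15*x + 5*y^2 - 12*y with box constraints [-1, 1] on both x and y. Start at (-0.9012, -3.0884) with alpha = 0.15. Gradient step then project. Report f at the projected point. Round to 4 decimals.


Step 1: Compute gradient at (-0.9012, -3.0884).
grad_x = 2*3*-0.9012 - 15 = -20.4072
grad_y = 2*5*-3.0884 - 12 = -42.884
Step 2: Gradient step.
x_raw = -0.9012 - 0.15*-20.4072 = 2.1599
y_raw = -3.0884 - 0.15*-42.884 = 3.3442
Step 3: Project onto [-1, 1].
x_proj = clip(2.1599) = 1.0
y_proj = clip(3.3442) = 1.0
Step 4: Evaluate f.
f(1.0, 1.0) = -19.0


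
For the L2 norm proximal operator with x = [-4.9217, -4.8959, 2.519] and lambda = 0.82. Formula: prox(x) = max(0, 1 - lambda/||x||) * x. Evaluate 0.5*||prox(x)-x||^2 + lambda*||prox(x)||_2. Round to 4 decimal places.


Step 1: Compute ||x||.
||x|| = 7.385
Step 2: Compute scaling factor.
scale = max(0, 1 - 0.82/7.385) = 0.889
Step 3: prox(x) = [-4.3752, -4.3523, 2.2393]
||prox(x)|| = 6.565
Step 4: Proximal objective.
0.5*||prox-x||^2 = 0.3362
lambda*||prox|| = 5.3833
Total = 5.7195


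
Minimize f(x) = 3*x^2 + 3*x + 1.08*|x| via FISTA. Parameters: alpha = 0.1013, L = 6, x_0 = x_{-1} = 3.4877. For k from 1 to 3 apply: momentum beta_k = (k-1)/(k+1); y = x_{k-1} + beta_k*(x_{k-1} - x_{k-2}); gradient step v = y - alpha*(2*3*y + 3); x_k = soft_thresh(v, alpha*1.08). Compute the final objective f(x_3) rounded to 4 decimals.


FISTA on f(x) = 3*x^2 + 3*x + 1.08*|x|
L = 6, alpha = 0.1013
Iteration 1: beta = 0.0, y = 3.4877 + 0.0*(3.4877 - 3.4877) = 3.4877
  grad(y) = 23.9262, v = y - alpha*grad = 1.064
  prox(v) = soft_thresh(1.064, 0.1094) = 0.9546
Iteration 2: beta = 0.3333, y = 0.9546 + 0.3333*(0.9546 - 3.4877) = 0.1102
  grad(y) = 3.6612, v = y - alpha*grad = -0.2607
  prox(v) = soft_thresh(-0.2607, 0.1094) = -0.1513
Iteration 3: beta = 0.5, y = -0.1513 + 0.5*(-0.1513 - 0.9546) = -0.7042
  grad(y) = -1.2252, v = y - alpha*grad = -0.5801
  prox(v) = soft_thresh(-0.5801, 0.1094) = -0.4707
f(x_3) = 3*(-0.4707)^2 + 3*(-0.4707) + 1.08*|-0.4707| = -0.2391


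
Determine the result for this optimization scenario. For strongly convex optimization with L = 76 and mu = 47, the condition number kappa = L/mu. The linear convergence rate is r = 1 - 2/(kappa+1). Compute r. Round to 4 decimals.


Step 1: Compute the condition number.
kappa = L/mu = 76/47 = 1.617
Step 2: Compute the convergence rate.
r = 1 - 2/(kappa + 1) = 1 - 2*mu/(L + mu) = (L - mu)/(L + mu) = 29/123 = 0.2358


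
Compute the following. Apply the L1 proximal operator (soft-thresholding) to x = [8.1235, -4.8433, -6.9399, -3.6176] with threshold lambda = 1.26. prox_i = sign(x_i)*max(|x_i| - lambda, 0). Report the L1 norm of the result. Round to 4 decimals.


Soft-thresholding with lambda = 1.26:
prox(8.1235) = sign(8.1235)*max(|8.1235| - 1.26, 0) = 6.8635
prox(-4.8433) = sign(-4.8433)*max(|-4.8433| - 1.26, 0) = -3.5833
prox(-6.9399) = sign(-6.9399)*max(|-6.9399| - 1.26, 0) = -5.6799
prox(-3.6176) = sign(-3.6176)*max(|-3.6176| - 1.26, 0) = -2.3576
prox(x) = [6.8635, -3.5833, -5.6799, -2.3576]
||prox(x)||_1 = 6.8635 + 3.5833 + 5.6799 + 2.3576 = 18.4843


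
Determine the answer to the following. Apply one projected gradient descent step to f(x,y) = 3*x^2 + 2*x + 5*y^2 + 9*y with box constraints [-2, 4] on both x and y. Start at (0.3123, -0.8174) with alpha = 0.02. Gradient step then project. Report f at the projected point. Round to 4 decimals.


Step 1: Compute gradient at (0.3123, -0.8174).
grad_x = 2*3*0.3123 + 2 = 3.8738
grad_y = 2*5*-0.8174 + 9 = 0.826
Step 2: Gradient step.
x_raw = 0.3123 - 0.02*3.8738 = 0.2348
y_raw = -0.8174 - 0.02*0.826 = -0.8339
Step 3: Project onto [-2, 4].
x_proj = clip(0.2348) = 0.2348
y_proj = clip(-0.8339) = -0.8339
Step 4: Evaluate f.
f(0.2348, -0.8339) = -3.3931


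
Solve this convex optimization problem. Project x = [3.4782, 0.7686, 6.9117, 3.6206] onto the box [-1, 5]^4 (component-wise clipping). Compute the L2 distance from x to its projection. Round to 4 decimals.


Project each component onto [-1, 5].
clip(3.4782) = 3.4782, clip(0.7686) = 0.7686, clip(6.9117) = 5.0, clip(3.6206) = 3.6206
Projection = [3.4782, 0.7686, 5.0, 3.6206]
Squared diffs: [0.0, 0.0, 3.6546, 0.0]
Distance = sqrt(3.6546) = 1.9117


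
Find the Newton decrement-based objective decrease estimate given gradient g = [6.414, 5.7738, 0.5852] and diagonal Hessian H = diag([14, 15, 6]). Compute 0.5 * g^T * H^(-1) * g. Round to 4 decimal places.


Step 1: H is diagonal, so H^(-1) * g = [0.4581, 0.3849, 0.0975].
Step 2: g^T H^(-1) g = sum_i g_i^2 / H_ii
  = (6.414)^2/14 + (5.7738)^2/15 + (0.5852)^2/6
  = 2.9385 + 2.2225 + 0.0571 = 5.2181
Step 3: Objective decrease = 0.5 * g^T H^(-1) g = 2.609


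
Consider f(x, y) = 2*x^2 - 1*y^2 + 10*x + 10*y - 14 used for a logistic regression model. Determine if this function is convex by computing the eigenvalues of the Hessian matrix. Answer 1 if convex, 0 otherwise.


The Hessian of f(x,y) = 2*x^2 - 1*y^2 + 10*x + 10*y - 14 is:
H = [[4, 0], [0, -2]]
Trace = 4 - 2 = 2
Determinant = 4*-2 - (0)^2 = -8
Discriminant = (2)^2 - 4*-8 = 36.0
Eigenvalues: lambda_1 = -2.0, lambda_2 = 4.0
The function is not convex.

0


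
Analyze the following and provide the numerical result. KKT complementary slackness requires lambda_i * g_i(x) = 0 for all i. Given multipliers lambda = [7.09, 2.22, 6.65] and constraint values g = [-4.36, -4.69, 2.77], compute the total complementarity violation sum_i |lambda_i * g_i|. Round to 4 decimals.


KKT complementary slackness check:
lambda_1 * g_1 = 7.09 * -4.36 = -30.9124
lambda_2 * g_2 = 2.22 * -4.69 = -10.4118
lambda_3 * g_3 = 6.65 * 2.77 = 18.4205
Total violation = 30.9124 + 10.4118 + 18.4205 = 59.7447


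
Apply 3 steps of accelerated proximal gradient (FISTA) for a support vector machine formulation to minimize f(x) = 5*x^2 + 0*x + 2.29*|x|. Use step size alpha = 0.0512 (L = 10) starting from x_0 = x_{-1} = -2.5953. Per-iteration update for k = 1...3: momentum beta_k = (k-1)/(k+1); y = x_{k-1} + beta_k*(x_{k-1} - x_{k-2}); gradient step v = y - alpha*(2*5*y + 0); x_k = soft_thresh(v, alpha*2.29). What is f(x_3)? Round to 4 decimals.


FISTA on f(x) = 5*x^2 + 0*x + 2.29*|x|
L = 10, alpha = 0.0512
Iteration 1: beta = 0.0, y = -2.5953 + 0.0*(-2.5953 + 2.5953) = -2.5953
  grad(y) = -25.953, v = y - alpha*grad = -1.2665
  prox(v) = soft_thresh(-1.2665, 0.1172) = -1.1493
Iteration 2: beta = 0.3333, y = -1.1493 + 0.3333*(-1.1493 + 2.5953) = -0.6672
  grad(y) = -6.6724, v = y - alpha*grad = -0.3256
  prox(v) = soft_thresh(-0.3256, 0.1172) = -0.2084
Iteration 3: beta = 0.5, y = -0.2084 + 0.5*(-0.2084 + 1.1493) = 0.2621
  grad(y) = 2.6208, v = y - alpha*grad = 0.1279
  prox(v) = soft_thresh(0.1279, 0.1172) = 0.0106
f(x_3) = 5*0.0106^2 + 0*0.0106 + 2.29*|0.0106| = 0.0249


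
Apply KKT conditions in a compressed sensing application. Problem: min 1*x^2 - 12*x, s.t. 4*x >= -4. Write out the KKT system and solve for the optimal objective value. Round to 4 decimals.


Step 1: Try lambda = 0 (constraint inactive).
Stationarity: 2*1*x - 12 = 0
x* = 12/(2*1) = 6.0
Check constraint: 4*6.0 = 24.0 >= -4 -- satisfied.
Step 2: Compute optimal value.
f(x*) = 1*6.0^2 - 12*6.0 = -36.0


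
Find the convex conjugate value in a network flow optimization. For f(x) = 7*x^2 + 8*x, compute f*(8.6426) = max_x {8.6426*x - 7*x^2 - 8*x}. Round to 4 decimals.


f*(y) = sup_x {y*x - a*x^2 - b*x} = sup_x {(y-b)*x - a*x^2}
FOC: (y - b) - 2a*x = 0 => x* = (y - b)/(2a)
x* = (8.6426 - 8)/(2*7) = 0.0459
f*(8.6426) = (y-b)^2/(4a) = (8.6426 - 8)^2/(4*7)
= 0.4129/28 = 0.0147


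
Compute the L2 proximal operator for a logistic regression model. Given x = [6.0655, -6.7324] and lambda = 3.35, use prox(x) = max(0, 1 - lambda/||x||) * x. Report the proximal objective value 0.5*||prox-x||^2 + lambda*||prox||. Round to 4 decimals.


Step 1: Compute ||x||.
||x|| = 9.0618
Step 2: Compute scaling factor.
scale = max(0, 1 - 3.35/9.0618) = 0.6303
Step 3: prox(x) = [3.8232, -4.2435]
||prox(x)|| = 5.7118
Step 4: Proximal objective.
0.5*||prox-x||^2 = 5.6113
lambda*||prox|| = 19.1345
Total = 24.7456


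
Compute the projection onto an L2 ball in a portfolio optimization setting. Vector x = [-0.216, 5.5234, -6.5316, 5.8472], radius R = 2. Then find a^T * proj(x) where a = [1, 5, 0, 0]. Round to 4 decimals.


Step 1: Compute ||x|| (intermediates to 6 decimals).
||x|| = sqrt((-0.216)^2 + 5.5234^2 + (-6.5316)^2 + 5.8472^2) = 10.363694
Step 2: Project.
Since ||x|| > R, scale = R/||x|| = 2/10.363694 = 0.192981, proj(x) = scale * x
proj(x) = [-0.041684, 1.065911, -1.260475, 1.128399]
Step 3: Dot product.
a^T * proj(x) = 1*(-0.041684) + 5*1.065911 + 0*(-1.260475) + 0*1.128399 = 5.2879


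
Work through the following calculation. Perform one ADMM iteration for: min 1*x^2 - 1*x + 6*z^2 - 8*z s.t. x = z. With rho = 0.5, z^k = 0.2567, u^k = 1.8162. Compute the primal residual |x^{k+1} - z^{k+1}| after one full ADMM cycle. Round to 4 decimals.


ADMM iteration with rho = 0.5, z^k = 0.2567, u^k = 1.8162
Step 1: x-update.
Minimize 1*x^2 - 1*x + (0.5/2)*(x - 0.2567 + 1.8162)^2
FOC: (2*1 + 0.5)*x = 1 + 0.5*(0.2567 - 1.8162)
x^{k+1} = 0.0881
Step 2: z-update.
Minimize 6*z^2 - 8*z + (0.5/2)*(0.0881 - z + 1.8162)^2
FOC: (2*6 + 0.5)*z = 8 + 0.5*(0.0881 + 1.8162)
z^{k+1} = 0.7162
Step 3: u-update.
u^{k+1} = 1.8162 + 0.0881 - 0.7162 = 1.1881
Step 4: Primal residual = |0.0881 - 0.7162| = 0.6281


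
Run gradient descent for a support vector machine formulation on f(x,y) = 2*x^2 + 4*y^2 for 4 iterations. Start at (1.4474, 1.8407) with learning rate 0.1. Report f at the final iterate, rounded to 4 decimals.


Gradient descent on f(x,y) = 2*x^2 + 4*y^2.
Starting point: (1.4474, 1.8407), alpha = 0.1
Step 1: grad_x = 2*2*1.4474 = 5.7896, grad_y = 2*4*1.8407 = 14.7256
  x_1 = 1.4474 - 0.1*5.7896 = 0.8684
  y_1 = 1.8407 - 0.1*14.7256 = 0.3681
Step 2: grad_x = 2*2*0.8684 = 3.4738, grad_y = 2*4*0.3681 = 2.9451
  x_2 = 0.8684 - 0.1*3.4738 = 0.5211
  y_2 = 0.3681 - 0.1*2.9451 = 0.0736
Step 3: grad_x = 2*2*0.5211 = 2.0843, grad_y = 2*4*0.0736 = 0.589
  x_3 = 0.5211 - 0.1*2.0843 = 0.3126
  y_3 = 0.0736 - 0.1*0.589 = 0.0147
Step 4: grad_x = 2*2*0.3126 = 1.2506, grad_y = 2*4*0.0147 = 0.1178
  x_4 = 0.3126 - 0.1*1.2506 = 0.1876
  y_4 = 0.0147 - 0.1*0.1178 = 0.0029
f(0.1876, 0.0029) = 2*0.1876^2 + 4*0.0029^2 = 0.0704


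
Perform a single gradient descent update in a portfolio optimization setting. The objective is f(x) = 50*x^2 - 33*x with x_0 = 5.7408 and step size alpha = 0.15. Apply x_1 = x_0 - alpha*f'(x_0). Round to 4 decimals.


We compute the gradient at x_0 and apply the update.
f'(x) = 100*x - 33
f'(5.7408) = 100*5.7408 - 33 = 541.08
x_1 = 5.7408 - 0.15*541.08 = -75.4212


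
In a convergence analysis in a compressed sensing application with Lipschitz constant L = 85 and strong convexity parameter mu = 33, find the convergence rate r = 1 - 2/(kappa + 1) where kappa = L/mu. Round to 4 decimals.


Step 1: Compute the condition number.
kappa = L/mu = 85/33 = 2.5758
Step 2: Compute the convergence rate.
r = 1 - 2/(kappa + 1) = 1 - 2*mu/(L + mu) = (L - mu)/(L + mu) = 52/118 = 0.4407


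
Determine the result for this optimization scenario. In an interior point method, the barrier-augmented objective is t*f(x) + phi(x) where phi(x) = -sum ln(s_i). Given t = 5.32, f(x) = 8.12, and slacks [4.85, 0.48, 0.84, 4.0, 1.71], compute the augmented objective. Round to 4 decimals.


Step 1: Compute log-barrier.
ln values: [1.579, -0.734, -0.1744, 1.3863, 0.5365]
phi = -(1.579 - 0.734 - 0.1744 + 1.3863 + 0.5365) = -2.5934
Step 2: Compute augmented objective.
t*f(x) = 5.32*8.12 = 43.1984
Total = 43.1984 - 2.5934 = 40.605


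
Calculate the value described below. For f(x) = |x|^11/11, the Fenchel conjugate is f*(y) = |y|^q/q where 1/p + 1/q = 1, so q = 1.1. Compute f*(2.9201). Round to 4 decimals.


The conjugate exponent q satisfies 1/p + 1/q = 1.
p = 11, so q = 11/(11 - 1) = 1.1
|y|^q = 2.9201^1.1 = 3.2504
f*(2.9201) = 3.2504 / 1.1 = 2.9549


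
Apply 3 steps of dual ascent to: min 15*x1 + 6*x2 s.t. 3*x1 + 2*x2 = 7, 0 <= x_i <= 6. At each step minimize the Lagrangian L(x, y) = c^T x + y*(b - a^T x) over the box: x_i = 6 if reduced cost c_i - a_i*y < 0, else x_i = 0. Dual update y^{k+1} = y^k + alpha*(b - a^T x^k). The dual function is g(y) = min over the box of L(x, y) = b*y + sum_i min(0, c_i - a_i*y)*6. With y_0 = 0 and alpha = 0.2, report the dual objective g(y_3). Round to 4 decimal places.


Dual ascent for LP: min 15*x1 + 6*x2, 3*x1 + 2*x2 = 7, 0 <= x_i <= 6
Step 1: y^k = 0.0, reduced costs: (15.0, 6.0)
  x^k = (0.0, 0.0), subgradient = b - a^T x = 7.0
  y^{k+1} = 0.0 + 0.2*7.0 = 1.4
Step 2: y^k = 1.4, reduced costs: (10.8, 3.2)
  x^k = (0.0, 0.0), subgradient = b - a^T x = 7.0
  y^{k+1} = 1.4 + 0.2*7.0 = 2.8
Step 3: y^k = 2.8, reduced costs: (6.6, 0.4)
  x^k = (0.0, 0.0), subgradient = b - a^T x = 7.0
  y^{k+1} = 2.8 + 0.2*7.0 = 4.2
Dual objective at y_3 = 4.2: reduced costs (2.4, -2.4), box minimizer x = (0.0, 6.0)
g(y_3) = b*y + (c1 - a1*y)*x1 + (c2 - a2*y)*x2 = 7*4.2 + 2.4*0.0 + (-2.4)*6.0 = 29.4 + 0.0 - 14.4 = 15.0


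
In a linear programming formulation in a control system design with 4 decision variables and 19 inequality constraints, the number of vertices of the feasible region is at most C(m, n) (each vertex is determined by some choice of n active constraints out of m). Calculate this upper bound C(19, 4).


Each vertex corresponds to some choice of n active constraints out of m, so the number of vertices is at most C(m, n) = m! / (n!(m-n)!).
m = 19, n = 4
Numerator: 19 * 18 * 17 * 16
Denominator: 4! = 24
C(19, 4) = 3876


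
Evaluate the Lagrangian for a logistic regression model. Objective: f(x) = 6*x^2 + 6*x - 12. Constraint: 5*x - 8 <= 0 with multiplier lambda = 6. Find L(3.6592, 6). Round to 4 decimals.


Step 1: Evaluate f(x).
f(3.6592) = 6*3.6592^2 + 6*3.6592 - 12 = 90.2937
Step 2: Evaluate g(x).
g(3.6592) = 5*3.6592 - 8 = 10.296
Step 3: Compute Lagrangian.
L = 90.2937 + 6*10.296 = 152.0697


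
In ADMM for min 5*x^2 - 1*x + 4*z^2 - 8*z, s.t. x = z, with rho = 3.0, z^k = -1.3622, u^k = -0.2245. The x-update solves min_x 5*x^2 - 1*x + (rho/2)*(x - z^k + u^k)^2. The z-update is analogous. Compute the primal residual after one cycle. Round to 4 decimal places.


ADMM iteration with rho = 3.0, z^k = -1.3622, u^k = -0.2245
Step 1: x-update.
Minimize 5*x^2 - 1*x + (3.0/2)*(x + 1.3622 - 0.2245)^2
FOC: (2*5 + 3.0)*x = 1 + 3.0*(-1.3622 + 0.2245)
x^{k+1} = -0.1856
Step 2: z-update.
Minimize 4*z^2 - 8*z + (3.0/2)*(-0.1856 - z - 0.2245)^2
FOC: (2*4 + 3.0)*z = 8 + 3.0*(-0.1856 - 0.2245)
z^{k+1} = 0.6154
Step 3: u-update.
u^{k+1} = -0.2245 - 0.1856 - 0.6154 = -1.0255
Step 4: Primal residual = |-0.1856 - 0.6154| = 0.801


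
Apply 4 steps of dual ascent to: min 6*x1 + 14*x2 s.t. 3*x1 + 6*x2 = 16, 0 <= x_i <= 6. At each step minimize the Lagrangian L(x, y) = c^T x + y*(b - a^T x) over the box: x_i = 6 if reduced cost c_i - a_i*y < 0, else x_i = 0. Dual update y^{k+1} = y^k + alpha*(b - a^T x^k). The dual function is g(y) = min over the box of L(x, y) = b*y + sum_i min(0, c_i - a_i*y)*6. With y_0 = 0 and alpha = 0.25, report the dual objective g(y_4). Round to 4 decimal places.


Dual ascent for LP: min 6*x1 + 14*x2, 3*x1 + 6*x2 = 16, 0 <= x_i <= 6
Step 1: y^k = 0.0, reduced costs: (6.0, 14.0)
  x^k = (0.0, 0.0), subgradient = b - a^T x = 16.0
  y^{k+1} = 0.0 + 0.25*16.0 = 4.0
Step 2: y^k = 4.0, reduced costs: (-6.0, -10.0)
  x^k = (6.0, 6.0), subgradient = b - a^T x = -38.0
  y^{k+1} = 4.0 + 0.25*-38.0 = -5.5
Step 3: y^k = -5.5, reduced costs: (22.5, 47.0)
  x^k = (0.0, 0.0), subgradient = b - a^T x = 16.0
  y^{k+1} = -5.5 + 0.25*16.0 = -1.5
Step 4: y^k = -1.5, reduced costs: (10.5, 23.0)
  x^k = (0.0, 0.0), subgradient = b - a^T x = 16.0
  y^{k+1} = -1.5 + 0.25*16.0 = 2.5
Dual objective at y_4 = 2.5: reduced costs (-1.5, -1.0), box minimizer x = (6.0, 6.0)
g(y_4) = b*y + (c1 - a1*y)*x1 + (c2 - a2*y)*x2 = 16*2.5 + (-1.5)*6.0 + (-1.0)*6.0 = 40.0 - 9.0 - 6.0 = 25.0


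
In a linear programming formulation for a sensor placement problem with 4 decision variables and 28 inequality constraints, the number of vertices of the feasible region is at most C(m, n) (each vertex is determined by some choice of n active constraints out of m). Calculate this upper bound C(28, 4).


Each vertex corresponds to some choice of n active constraints out of m, so the number of vertices is at most C(m, n) = m! / (n!(m-n)!).
m = 28, n = 4
Numerator: 28 * 27 * 26 * 25
Denominator: 4! = 24
C(28, 4) = 20475


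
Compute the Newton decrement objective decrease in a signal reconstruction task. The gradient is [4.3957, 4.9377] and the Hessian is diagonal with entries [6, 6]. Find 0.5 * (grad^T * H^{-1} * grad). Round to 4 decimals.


Step 1: H is diagonal, so H^(-1) * g = [0.7326, 0.823].
Step 2: g^T H^(-1) g = sum_i g_i^2 / H_ii
  = (4.3957)^2/6 + (4.9377)^2/6
  = 3.2204 + 4.0635 = 7.2838
Step 3: Objective decrease = 0.5 * g^T H^(-1) g = 3.6419


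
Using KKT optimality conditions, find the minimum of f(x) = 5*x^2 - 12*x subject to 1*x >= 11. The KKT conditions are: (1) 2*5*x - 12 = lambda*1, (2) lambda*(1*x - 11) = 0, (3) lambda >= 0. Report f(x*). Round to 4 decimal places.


Step 1: Try lambda = 0 (constraint inactive).
x_unc = 12/(2*5) = 1.2
Check: 1*1.2 = 1.2 < 11 -- violated!
Step 2: Constraint must be active: 1*x = 11
x* = 11/1 = 11.0
lambda = (2*5*11.0 - 12)/1 = 98.0
Step 3: Compute optimal value.
f(x*) = 5*11.0^2 - 12*11.0 = 473.0


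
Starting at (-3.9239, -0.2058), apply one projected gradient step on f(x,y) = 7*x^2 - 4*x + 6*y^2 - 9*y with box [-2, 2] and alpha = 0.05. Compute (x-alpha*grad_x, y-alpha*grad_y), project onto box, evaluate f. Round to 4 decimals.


Step 1: Compute gradient at (-3.9239, -0.2058).
grad_x = 2*7*-3.9239 - 4 = -58.9346
grad_y = 2*6*-0.2058 - 9 = -11.4696
Step 2: Gradient step.
x_raw = -3.9239 - 0.05*-58.9346 = -0.9772
y_raw = -0.2058 - 0.05*-11.4696 = 0.3677
Step 3: Project onto [-2, 2].
x_proj = clip(-0.9772) = -0.9772
y_proj = clip(0.3677) = 0.3677
Step 4: Evaluate f.
f(-0.9772, 0.3677) = 8.0947


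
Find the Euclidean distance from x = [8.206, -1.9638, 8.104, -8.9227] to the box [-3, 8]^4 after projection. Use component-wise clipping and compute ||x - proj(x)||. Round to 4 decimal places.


Project each component onto [-3, 8].
clip(8.206) = 8.0, clip(-1.9638) = -1.9638, clip(8.104) = 8.0, clip(-8.9227) = -3.0
Projection = [8.0, -1.9638, 8.0, -3.0]
Squared diffs: [0.0424, 0.0, 0.0108, 35.0784]
Distance = sqrt(35.1316) = 5.9272


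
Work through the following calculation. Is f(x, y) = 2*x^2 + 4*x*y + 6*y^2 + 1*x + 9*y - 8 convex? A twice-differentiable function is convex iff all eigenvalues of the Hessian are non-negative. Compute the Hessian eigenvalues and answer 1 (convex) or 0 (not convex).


The Hessian of f(x,y) = 2*x^2 + 4*x*y + 6*y^2 + 1*x + 9*y - 8 is:
H = [[4, 4], [4, 12]]
Trace = 4 + 12 = 16
Determinant = 4*12 - (4)^2 = 32
Discriminant = (16)^2 - 4*32 = 128.0
Eigenvalues: lambda_1 = 2.3431, lambda_2 = 13.6569
The function is convex.

1


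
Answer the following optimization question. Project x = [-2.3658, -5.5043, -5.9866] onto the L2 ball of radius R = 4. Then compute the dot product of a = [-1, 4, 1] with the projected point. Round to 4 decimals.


Step 1: Compute ||x|| (intermediates to 6 decimals).
||x|| = sqrt((-2.3658)^2 + (-5.5043)^2 + (-5.9866)^2) = 8.469575
Step 2: Project.
Since ||x|| > R, scale = R/||x|| = 4/8.469575 = 0.472279, proj(x) = scale * x
proj(x) = [-1.117318, -2.599565, -2.827345]
Step 3: Dot product.
a^T * proj(x) = -1*(-1.117318) + 4*(-2.599565) + 1*(-2.827345) = -12.1083


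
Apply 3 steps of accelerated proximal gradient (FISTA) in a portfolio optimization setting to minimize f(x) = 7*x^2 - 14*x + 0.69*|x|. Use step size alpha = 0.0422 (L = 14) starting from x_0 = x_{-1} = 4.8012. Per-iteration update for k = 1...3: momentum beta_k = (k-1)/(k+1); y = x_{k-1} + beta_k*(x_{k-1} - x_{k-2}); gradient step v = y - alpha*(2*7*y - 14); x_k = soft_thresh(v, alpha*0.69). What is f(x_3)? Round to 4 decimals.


FISTA on f(x) = 7*x^2 - 14*x + 0.69*|x|
L = 14, alpha = 0.0422
Iteration 1: beta = 0.0, y = 4.8012 + 0.0*(4.8012 - 4.8012) = 4.8012
  grad(y) = 53.2168, v = y - alpha*grad = 2.5555
  prox(v) = soft_thresh(2.5555, 0.0291) = 2.5263
Iteration 2: beta = 0.3333, y = 2.5263 + 0.3333*(2.5263 - 4.8012) = 1.768
  grad(y) = 10.7526, v = y - alpha*grad = 1.3143
  prox(v) = soft_thresh(1.3143, 0.0291) = 1.2852
Iteration 3: beta = 0.5, y = 1.2852 + 0.5*(1.2852 - 2.5263) = 0.6646
  grad(y) = -4.6959, v = y - alpha*grad = 0.8627
  prox(v) = soft_thresh(0.8627, 0.0291) = 0.8336
f(x_3) = 7*0.8336^2 - 14*0.8336 + 0.69*|0.8336| = -6.231


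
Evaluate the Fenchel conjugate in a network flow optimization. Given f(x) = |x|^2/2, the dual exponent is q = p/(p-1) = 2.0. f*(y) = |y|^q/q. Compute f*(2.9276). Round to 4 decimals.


The conjugate exponent q satisfies 1/p + 1/q = 1.
p = 2, so q = 2/(2 - 1) = 2.0
|y|^q = 2.9276^2.0 = 8.5708
f*(2.9276) = 8.5708 / 2.0 = 4.2854


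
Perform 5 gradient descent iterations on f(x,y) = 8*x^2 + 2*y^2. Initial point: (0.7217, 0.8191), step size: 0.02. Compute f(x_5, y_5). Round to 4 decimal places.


Gradient descent on f(x,y) = 8*x^2 + 2*y^2.
Starting point: (0.7217, 0.8191), alpha = 0.02
Step 1: grad_x = 2*8*0.7217 = 11.5472, grad_y = 2*2*0.8191 = 3.2764
  x_1 = 0.7217 - 0.02*11.5472 = 0.4908
  y_1 = 0.8191 - 0.02*3.2764 = 0.7536
Step 2: grad_x = 2*8*0.4908 = 7.8521, grad_y = 2*2*0.7536 = 3.0143
  x_2 = 0.4908 - 0.02*7.8521 = 0.3337
  y_2 = 0.7536 - 0.02*3.0143 = 0.6933
Step 3: grad_x = 2*8*0.3337 = 5.3394, grad_y = 2*2*0.6933 = 2.7731
  x_3 = 0.3337 - 0.02*5.3394 = 0.2269
  y_3 = 0.6933 - 0.02*2.7731 = 0.6378
Step 4: grad_x = 2*8*0.2269 = 3.6308, grad_y = 2*2*0.6378 = 2.5513
  x_4 = 0.2269 - 0.02*3.6308 = 0.1543
  y_4 = 0.6378 - 0.02*2.5513 = 0.5868
Step 5: grad_x = 2*8*0.1543 = 2.469, grad_y = 2*2*0.5868 = 2.3472
  x_5 = 0.1543 - 0.02*2.469 = 0.1049
  y_5 = 0.5868 - 0.02*2.3472 = 0.5399
f(0.1049, 0.5399) = 8*0.1049^2 + 2*0.5399^2 = 0.671


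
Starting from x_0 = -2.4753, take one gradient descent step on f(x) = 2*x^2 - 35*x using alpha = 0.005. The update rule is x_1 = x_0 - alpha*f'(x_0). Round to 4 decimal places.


We compute the gradient at x_0 and apply the update.
f'(x) = 4*x - 35
f'(-2.4753) = 4*-2.4753 - 35 = -44.9012
x_1 = -2.4753 - 0.005*-44.9012 = -2.2508


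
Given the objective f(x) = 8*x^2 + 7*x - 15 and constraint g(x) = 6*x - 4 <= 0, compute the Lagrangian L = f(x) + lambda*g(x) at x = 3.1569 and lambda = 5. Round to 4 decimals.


Step 1: Evaluate f(x).
f(3.1569) = 8*3.1569^2 + 7*3.1569 - 15 = 86.8264
Step 2: Evaluate g(x).
g(3.1569) = 6*3.1569 - 4 = 14.9414
Step 3: Compute Lagrangian.
L = 86.8264 + 5*14.9414 = 161.5334


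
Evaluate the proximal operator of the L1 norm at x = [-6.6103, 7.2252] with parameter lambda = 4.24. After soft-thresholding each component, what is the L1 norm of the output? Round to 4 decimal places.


Soft-thresholding with lambda = 4.24:
prox(-6.6103) = sign(-6.6103)*max(|-6.6103| - 4.24, 0) = -2.3703
prox(7.2252) = sign(7.2252)*max(|7.2252| - 4.24, 0) = 2.9852
prox(x) = [-2.3703, 2.9852]
||prox(x)||_1 = 2.3703 + 2.9852 = 5.3555


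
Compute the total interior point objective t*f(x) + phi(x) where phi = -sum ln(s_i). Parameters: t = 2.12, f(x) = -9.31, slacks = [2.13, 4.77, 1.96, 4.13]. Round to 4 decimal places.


Step 1: Compute log-barrier.
ln values: [0.7561, 1.5623, 0.6729, 1.4183]
phi = -(0.7561 + 1.5623 + 0.6729 + 1.4183) = -4.4097
Step 2: Compute augmented objective.
t*f(x) = 2.12*-9.31 = -19.7372
Total = -19.7372 - 4.4097 = -24.1469


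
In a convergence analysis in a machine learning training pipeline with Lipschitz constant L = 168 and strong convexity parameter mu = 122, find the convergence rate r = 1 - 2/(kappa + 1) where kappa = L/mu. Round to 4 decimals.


Step 1: Compute the condition number.
kappa = L/mu = 168/122 = 1.377
Step 2: Compute the convergence rate.
r = 1 - 2/(kappa + 1) = 1 - 2*mu/(L + mu) = (L - mu)/(L + mu) = 46/290 = 0.1586


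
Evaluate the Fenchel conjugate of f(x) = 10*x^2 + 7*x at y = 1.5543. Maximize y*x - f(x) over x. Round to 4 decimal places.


f*(y) = sup_x {y*x - a*x^2 - b*x} = sup_x {(y-b)*x - a*x^2}
FOC: (y - b) - 2a*x = 0 => x* = (y - b)/(2a)
x* = (1.5543 - 7)/(2*10) = -0.2723
f*(1.5543) = (y-b)^2/(4a) = (1.5543 - 7)^2/(4*10)
= 29.6556/40 = 0.7414


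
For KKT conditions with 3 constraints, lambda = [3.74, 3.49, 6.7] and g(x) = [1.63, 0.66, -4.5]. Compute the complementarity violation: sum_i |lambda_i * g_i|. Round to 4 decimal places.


KKT complementary slackness check:
lambda_1 * g_1 = 3.74 * 1.63 = 6.0962
lambda_2 * g_2 = 3.49 * 0.66 = 2.3034
lambda_3 * g_3 = 6.7 * -4.5 = -30.15
Total violation = 6.0962 + 2.3034 + 30.15 = 38.5496


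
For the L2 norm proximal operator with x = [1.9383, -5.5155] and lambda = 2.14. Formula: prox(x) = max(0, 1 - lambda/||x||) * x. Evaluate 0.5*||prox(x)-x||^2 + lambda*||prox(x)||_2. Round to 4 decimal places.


Step 1: Compute ||x||.
||x|| = 5.8462
Step 2: Compute scaling factor.
scale = max(0, 1 - 2.14/5.8462) = 0.6339
Step 3: prox(x) = [1.2288, -3.4965]
||prox(x)|| = 3.7062
Step 4: Proximal objective.
0.5*||prox-x||^2 = 2.2898
lambda*||prox|| = 7.9313
Total = 10.221


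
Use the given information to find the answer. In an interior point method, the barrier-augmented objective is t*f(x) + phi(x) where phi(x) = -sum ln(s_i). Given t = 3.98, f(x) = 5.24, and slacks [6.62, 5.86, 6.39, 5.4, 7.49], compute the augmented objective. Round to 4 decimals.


Step 1: Compute log-barrier.
ln values: [1.8901, 1.7681, 1.8547, 1.6864, 2.0136]
phi = -(1.8901 + 1.7681 + 1.8547 + 1.6864 + 2.0136) = -9.2129
Step 2: Compute augmented objective.
t*f(x) = 3.98*5.24 = 20.8552
Total = 20.8552 - 9.2129 = 11.6423
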